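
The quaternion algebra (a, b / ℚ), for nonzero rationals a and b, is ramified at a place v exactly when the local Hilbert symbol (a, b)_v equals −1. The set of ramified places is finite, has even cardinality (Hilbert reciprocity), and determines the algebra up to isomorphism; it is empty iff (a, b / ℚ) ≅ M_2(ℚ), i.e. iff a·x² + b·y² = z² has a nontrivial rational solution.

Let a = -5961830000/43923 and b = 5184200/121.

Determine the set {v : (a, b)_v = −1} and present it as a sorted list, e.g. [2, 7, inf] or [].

[2, 3]

(a, b) ≡ (-69, 2) mod (ℚ^×)²; places V = {2, 3, 5, 7, 11, 23, ∞}.
(a,b)_3: α=-1, u≡1; β=0, v≡2 (mod 3); (1|3)=+1, (2|3)=-1; sign (−1)^0·+1^0·-1^-1 = -1.
(a,b)_∞: sgn(-69)=−, sgn(2)=+, so +1.
(a,b)_2: α=4, β=3; u≡3, v≡1 (mod 8); ε(u)ε(v)=1·0, αω(v)=4·0, βω(u)=3·1; sum ≡ 1  ⇒  -1.
(a,b)_11: α=-4, u≡2; β=-2, v≡10 (mod 11); (2|11)=-1, (10|11)=-1; sign (−1)^0·-1^-2·-1^-4 = +1.
(a,b)_23: α=3, u≡11; β=2, v≡8 (mod 23); (11|23)=-1, (8|23)=+1; sign (−1)^0·-1^2·+1^3 = +1.
(a,b)_7: α=2, u≡2; β=2, v≡1 (mod 7); (2|7)=+1, (1|7)=+1; sign (−1)^0·+1^2·+1^2 = +1.
(a,b)_5: α=4, u≡4; β=2, v≡3 (mod 5); (4|5)=+1, (3|5)=-1; sign (−1)^0·+1^2·-1^4 = +1.
Ram(-69, 2) = {2, 3}; no ℚ_2-point on the conic.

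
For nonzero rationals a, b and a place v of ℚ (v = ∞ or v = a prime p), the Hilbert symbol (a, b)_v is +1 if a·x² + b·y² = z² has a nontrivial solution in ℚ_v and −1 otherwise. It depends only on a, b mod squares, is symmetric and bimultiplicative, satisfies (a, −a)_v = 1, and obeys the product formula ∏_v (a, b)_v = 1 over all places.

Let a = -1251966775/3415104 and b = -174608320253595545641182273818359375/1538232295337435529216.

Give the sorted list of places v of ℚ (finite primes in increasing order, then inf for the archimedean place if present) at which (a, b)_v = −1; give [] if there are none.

[11, 23, 37, inf]

Mod squares: a ≡ -31, b ≡ -226058789. Check v ∈ {∞, 2, 3, 5, 7, 11, 19, 23, 31, 37, 41, 53}.
v=5: a=5^2·(≡1), b=5^10·(≡1) mod 5; (1|5)=+1, (1|5)=+1; (−1)^{2·10·2}·(+1)^10·(+1)^2 = +1.
v=2: v_2(a)=-6, v_2(b)=-16; units ≡ 1, 3 (mod 8); ε·ε+αω+βω = 0·1+-6·1+-16·0 ≡ 0  ⇒  (a,b)_2 = +1.
v=3: a=3^-2·(≡2), b=3^-2·(≡1) mod 3; (2|3)=-1, (1|3)=+1; (−1)^{-2·-2·1}·(-1)^-2·(+1)^-2 = +1.
v=41: a=41^2·(≡8), b=41^5·(≡1) mod 41; (8|41)=+1, (1|41)=+1; (−1)^{2·5·20}·(+1)^5·(+1)^2 = +1.
v=∞: -31 < 0 and -226058789 < 0  ⇒  (a,b)_∞ = -1.
v=31: a=31^3·(≡30), b=31^9·(≡25) mod 31; (30|31)=-1, (25|31)=+1; (−1)^{3·9·15}·(-1)^9·(+1)^3 = +1.
v=53: a=53^0·(≡48), b=53^-2·(≡6) mod 53; (48|53)=-1, (6|53)=+1; (−1)^{0·-2·26}·(-1)^-2·(+1)^0 = +1.
v=23: a=23^0·(≡14), b=23^1·(≡18) mod 23; (14|23)=-1, (18|23)=+1; (−1)^{0·1·11}·(-1)^1·(+1)^0 = -1.
v=19: a=19^0·(≡9), b=19^3·(≡17) mod 19; (9|19)=+1, (17|19)=+1; (−1)^{0·3·9}·(+1)^3·(+1)^0 = +1.
v=7: a=7^-2·(≡1), b=7^-8·(≡4) mod 7; (1|7)=+1, (4|7)=+1; (−1)^{-2·-8·3}·(+1)^-8·(+1)^-2 = +1.
v=11: a=11^-2·(≡2), b=11^-5·(≡10) mod 11; (2|11)=-1, (10|11)=-1; (−1)^{-2·-5·5}·(-1)^-5·(-1)^-2 = -1.
v=37: a=37^0·(≡29), b=37^1·(≡15) mod 37; (29|37)=-1, (15|37)=-1; (−1)^{0·1·18}·(-1)^1·(-1)^0 = -1.
(-31, -226058789 / ℚ) ramifies at {11, 23, 37, ∞}: a division algebra.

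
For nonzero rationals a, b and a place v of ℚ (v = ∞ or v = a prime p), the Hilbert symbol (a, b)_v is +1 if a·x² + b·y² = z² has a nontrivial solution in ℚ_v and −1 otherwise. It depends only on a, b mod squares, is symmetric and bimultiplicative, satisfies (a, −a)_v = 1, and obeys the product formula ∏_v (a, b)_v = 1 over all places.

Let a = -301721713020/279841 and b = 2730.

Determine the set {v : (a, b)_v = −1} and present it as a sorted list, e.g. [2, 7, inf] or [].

(a, b) ≡ (-255, 2730) mod (ℚ^×)²; places V = {2, 3, 5, 7, 13, 17, 23, ∞}.
(a,b)_3: α=7, u≡2; β=1, v≡1 (mod 3); (2|3)=-1, (1|3)=+1; sign (−1)^1·-1^1·+1^7 = +1.
(a,b)_23: α=-4, u≡7; β=0, v≡16 (mod 23); (7|23)=-1, (16|23)=+1; sign (−1)^0·-1^0·+1^-4 = +1.
(a,b)_17: α=1, u≡16; β=0, v≡10 (mod 17); (16|17)=+1, (10|17)=-1; sign (−1)^0·+1^0·-1^1 = -1.
(a,b)_13: α=2, u≡8; β=1, v≡2 (mod 13); (8|13)=-1, (2|13)=-1; sign (−1)^0·-1^1·-1^2 = -1.
(a,b)_7: α=4, u≡1; β=1, v≡5 (mod 7); (1|7)=+1, (5|7)=-1; sign (−1)^0·+1^1·-1^4 = +1.
(a,b)_∞: sgn(-255)=−, sgn(2730)=+, so +1.
(a,b)_5: α=1, u≡1; β=1, v≡1 (mod 5); (1|5)=+1, (1|5)=+1; sign (−1)^0·+1^1·+1^1 = +1.
(a,b)_2: α=2, β=1; u≡1, v≡5 (mod 8); ε(u)ε(v)=0·0, αω(v)=2·1, βω(u)=1·0; sum ≡ 0  ⇒  +1.
Ram(-255, 2730) = {13, 17}; no ℚ_13-point on the conic.

[13, 17]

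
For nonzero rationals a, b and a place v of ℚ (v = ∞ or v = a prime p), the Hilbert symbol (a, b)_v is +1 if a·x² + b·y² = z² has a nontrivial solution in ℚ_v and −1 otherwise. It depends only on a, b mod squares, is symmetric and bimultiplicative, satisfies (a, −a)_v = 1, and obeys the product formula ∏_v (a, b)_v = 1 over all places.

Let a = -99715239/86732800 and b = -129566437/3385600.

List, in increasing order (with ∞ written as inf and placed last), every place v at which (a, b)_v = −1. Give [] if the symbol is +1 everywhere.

(a, b) ≡ (-273, -13) mod (ℚ^×)²; places V = {2, 3, 5, 7, 11, 13, 23, 41, ∞}.
(a,b)_13: α=3, u≡2; β=1, v≡10 (mod 13); (2|13)=-1, (10|13)=+1; sign (−1)^0·-1^1·+1^3 = -1.
(a,b)_2: α=-12, β=-8; u≡7, v≡3 (mod 8); ε(u)ε(v)=1·1, αω(v)=-12·1, βω(u)=-8·0; sum ≡ 1  ⇒  -1.
(a,b)_7: α=-1, u≡6; β=2, v≡2 (mod 7); (6|7)=-1, (2|7)=+1; sign (−1)^0·-1^2·+1^-1 = +1.
(a,b)_11: α=-2, u≡2; β=2, v≡1 (mod 11); (2|11)=-1, (1|11)=+1; sign (−1)^0·-1^2·+1^-2 = +1.
(a,b)_∞: sgn(-273)=−, sgn(-13)=−, so -1.
(a,b)_5: α=-2, u≡3; β=-2, v≡2 (mod 5); (3|5)=-1, (2|5)=-1; sign (−1)^0·-1^-2·-1^-2 = +1.
(a,b)_41: α=2, u≡15; β=2, v≡28 (mod 41); (15|41)=-1, (28|41)=-1; sign (−1)^0·-1^2·-1^2 = +1.
(a,b)_23: α=0, u≡6; β=-2, v≡14 (mod 23); (6|23)=+1, (14|23)=-1; sign (−1)^0·+1^-2·-1^0 = +1.
(a,b)_3: α=3, u≡2; β=0, v≡2 (mod 3); (2|3)=-1, (2|3)=-1; sign (−1)^0·-1^0·-1^3 = -1.
Ram(-273, -13) = {2, 3, 13, ∞}; no ℚ_2-point on the conic.

[2, 3, 13, inf]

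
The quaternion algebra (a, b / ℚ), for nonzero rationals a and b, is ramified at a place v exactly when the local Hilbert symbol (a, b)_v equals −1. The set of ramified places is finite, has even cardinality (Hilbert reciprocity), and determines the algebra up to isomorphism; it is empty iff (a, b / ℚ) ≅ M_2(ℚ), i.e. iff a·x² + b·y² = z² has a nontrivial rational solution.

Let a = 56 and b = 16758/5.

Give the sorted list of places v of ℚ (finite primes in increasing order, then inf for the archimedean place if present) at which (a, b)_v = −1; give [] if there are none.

[2, 19]

Mod squares: a ≡ 14, b ≡ 190. Check v ∈ {∞, 2, 3, 5, 7, 19}.
v=19: a=19^0·(≡18), b=19^1·(≡13) mod 19; (18|19)=-1, (13|19)=-1; (−1)^{0·1·9}·(-1)^1·(-1)^0 = -1.
v=5: a=5^0·(≡1), b=5^-1·(≡3) mod 5; (1|5)=+1, (3|5)=-1; (−1)^{0·-1·2}·(+1)^-1·(-1)^0 = +1.
v=2: v_2(a)=3, v_2(b)=1; units ≡ 7, 7 (mod 8); ε·ε+αω+βω = 1·1+3·0+1·0 ≡ 1  ⇒  (a,b)_2 = -1.
v=3: a=3^0·(≡2), b=3^2·(≡1) mod 3; (2|3)=-1, (1|3)=+1; (−1)^{0·2·1}·(-1)^2·(+1)^0 = +1.
v=∞: 14 > 0 and 190 > 0  ⇒  (a,b)_∞ = +1.
v=7: a=7^1·(≡1), b=7^2·(≡4) mod 7; (1|7)=+1, (4|7)=+1; (−1)^{1·2·3}·(+1)^2·(+1)^1 = +1.
Ram(14, 190) = {2, 19}; no ℚ_2-point on the conic.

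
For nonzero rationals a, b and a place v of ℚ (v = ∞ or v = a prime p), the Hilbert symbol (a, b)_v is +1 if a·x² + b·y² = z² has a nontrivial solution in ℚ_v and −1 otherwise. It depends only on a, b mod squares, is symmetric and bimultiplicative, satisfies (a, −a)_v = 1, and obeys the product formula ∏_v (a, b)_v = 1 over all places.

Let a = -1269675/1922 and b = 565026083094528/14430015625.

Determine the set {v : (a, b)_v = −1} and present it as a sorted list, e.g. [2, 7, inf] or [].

[2, 19]

(a, b) ≡ (-1254, 3) mod (ℚ^×)²; places V = {2, 3, 5, 11, 19, 31, ∞}.
(a,b)_19: α=1, u≡12; β=4, v≡18 (mod 19); (12|19)=-1, (18|19)=-1; sign (−1)^0·-1^4·-1^1 = -1.
(a,b)_5: α=2, u≡4; β=-6, v≡3 (mod 5); (4|5)=+1, (3|5)=-1; sign (−1)^0·+1^-6·-1^2 = +1.
(a,b)_11: α=1, u≡8; β=2, v≡5 (mod 11); (8|11)=-1, (5|11)=+1; sign (−1)^0·-1^2·+1^1 = +1.
(a,b)_2: α=-1, β=14; u≡5, v≡3 (mod 8); ε(u)ε(v)=0·1, αω(v)=-1·1, βω(u)=14·1; sum ≡ 1  ⇒  -1.
(a,b)_∞: sgn(-1254)=−, sgn(3)=+, so +1.
(a,b)_3: α=5, u≡2; β=7, v≡1 (mod 3); (2|3)=-1, (1|3)=+1; sign (−1)^1·-1^7·+1^5 = +1.
(a,b)_31: α=-2, u≡27; β=-4, v≡30 (mod 31); (27|31)=-1, (30|31)=-1; sign (−1)^0·-1^-4·-1^-2 = +1.
Ram(-1254, 3) = {2, 19}; no ℚ_2-point on the conic.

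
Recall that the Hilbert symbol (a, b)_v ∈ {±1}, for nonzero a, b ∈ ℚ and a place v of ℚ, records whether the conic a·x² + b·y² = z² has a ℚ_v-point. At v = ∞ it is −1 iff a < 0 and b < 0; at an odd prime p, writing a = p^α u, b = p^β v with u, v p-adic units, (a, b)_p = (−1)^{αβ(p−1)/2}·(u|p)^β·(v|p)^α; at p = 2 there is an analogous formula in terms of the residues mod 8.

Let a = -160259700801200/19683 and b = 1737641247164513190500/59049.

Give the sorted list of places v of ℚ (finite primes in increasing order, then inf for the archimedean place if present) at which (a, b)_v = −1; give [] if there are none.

Mod squares: a ≡ -4641, b ≡ 230945. Check v ∈ {∞, 2, 3, 5, 7, 11, 13, 17, 19}.
v=13: a=13^1·(≡6), b=13^1·(≡2) mod 13; (6|13)=-1, (2|13)=-1; (−1)^{1·1·6}·(-1)^1·(-1)^1 = +1.
v=3: a=3^-9·(≡1), b=3^-10·(≡2) mod 3; (1|3)=+1, (2|3)=-1; (−1)^{-9·-10·1}·(+1)^-10·(-1)^-9 = -1.
v=5: a=5^2·(≡4), b=5^3·(≡1) mod 5; (4|5)=+1, (1|5)=+1; (−1)^{2·3·2}·(+1)^3·(+1)^2 = +1.
v=17: a=17^1·(≡2), b=17^1·(≡9) mod 17; (2|17)=+1, (9|17)=+1; (−1)^{1·1·8}·(+1)^1·(+1)^1 = +1.
v=7: a=7^3·(≡1), b=7^6·(≡2) mod 7; (1|7)=+1, (2|7)=+1; (−1)^{3·6·3}·(+1)^6·(+1)^3 = +1.
v=11: a=11^4·(≡4), b=11^7·(≡10) mod 11; (4|11)=+1, (10|11)=-1; (−1)^{4·7·5}·(+1)^7·(-1)^4 = +1.
v=∞: -4641 < 0 and 230945 > 0  ⇒  (a,b)_∞ = +1.
v=2: v_2(a)=4, v_2(b)=2; units ≡ 7, 1 (mod 8); ε·ε+αω+βω = 1·0+4·0+2·0 ≡ 0  ⇒  (a,b)_2 = +1.
v=19: a=19^2·(≡18), b=19^3·(≡2) mod 19; (18|19)=-1, (2|19)=-1; (−1)^{2·3·9}·(-1)^3·(-1)^2 = -1.
|Ram(-4641, 230945)| = 2, even; anisotropic at {3, 19}.

[3, 19]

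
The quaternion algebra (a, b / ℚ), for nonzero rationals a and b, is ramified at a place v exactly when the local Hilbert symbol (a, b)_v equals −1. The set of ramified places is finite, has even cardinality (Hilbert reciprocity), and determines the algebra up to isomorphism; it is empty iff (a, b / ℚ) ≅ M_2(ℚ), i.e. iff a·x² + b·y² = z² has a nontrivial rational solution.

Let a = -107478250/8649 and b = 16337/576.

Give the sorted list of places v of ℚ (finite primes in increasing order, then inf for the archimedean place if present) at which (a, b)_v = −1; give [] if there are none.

[5, 11]

Mod squares: a ≡ -35530, b ≡ 17. Check v ∈ {∞, 2, 3, 5, 11, 17, 19, 31}.
v=11: a=11^3·(≡4), b=11^0·(≡6) mod 11; (4|11)=+1, (6|11)=-1; (−1)^{3·0·5}·(+1)^0·(-1)^3 = -1.
v=17: a=17^1·(≡13), b=17^1·(≡4) mod 17; (13|17)=+1, (4|17)=+1; (−1)^{1·1·8}·(+1)^1·(+1)^1 = +1.
v=∞: -35530 < 0 and 17 > 0  ⇒  (a,b)_∞ = +1.
v=5: a=5^3·(≡1), b=5^0·(≡2) mod 5; (1|5)=+1, (2|5)=-1; (−1)^{3·0·2}·(+1)^0·(-1)^3 = -1.
v=31: a=31^-2·(≡23), b=31^2·(≡13) mod 31; (23|31)=-1, (13|31)=-1; (−1)^{-2·2·15}·(-1)^2·(-1)^-2 = +1.
v=3: a=3^-2·(≡2), b=3^-2·(≡2) mod 3; (2|3)=-1, (2|3)=-1; (−1)^{-2·-2·1}·(-1)^-2·(-1)^-2 = +1.
v=2: v_2(a)=1, v_2(b)=-6; units ≡ 3, 1 (mod 8); ε·ε+αω+βω = 1·0+1·0+-6·1 ≡ 0  ⇒  (a,b)_2 = +1.
v=19: a=19^1·(≡11), b=19^0·(≡9) mod 19; (11|19)=+1, (9|19)=+1; (−1)^{1·0·9}·(+1)^0·(+1)^1 = +1.
|Ram(-35530, 17)| = 2, even; anisotropic at {5, 11}.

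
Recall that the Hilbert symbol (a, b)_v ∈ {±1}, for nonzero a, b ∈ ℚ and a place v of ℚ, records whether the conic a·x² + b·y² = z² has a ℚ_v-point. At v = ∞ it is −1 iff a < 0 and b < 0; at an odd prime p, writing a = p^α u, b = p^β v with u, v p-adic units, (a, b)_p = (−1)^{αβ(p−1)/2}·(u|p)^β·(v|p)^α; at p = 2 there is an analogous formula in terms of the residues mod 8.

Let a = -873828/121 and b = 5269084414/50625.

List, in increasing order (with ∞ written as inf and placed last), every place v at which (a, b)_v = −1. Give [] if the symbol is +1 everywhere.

(a, b) ≡ (-2697, 10846) mod (ℚ^×)²; places V = {2, 3, 5, 11, 17, 29, 31, 41, ∞}.
(a,b)_31: α=1, u≡3; β=0, v≡15 (mod 31); (3|31)=-1, (15|31)=-1; sign (−1)^0·-1^0·-1^1 = -1.
(a,b)_11: α=-2, u≡1; β=1, v≡8 (mod 11); (1|11)=+1, (8|11)=-1; sign (−1)^0·+1^1·-1^-2 = +1.
(a,b)_17: α=0, u≡3; β=3, v≡1 (mod 17); (3|17)=-1, (1|17)=+1; sign (−1)^0·-1^3·+1^0 = -1.
(a,b)_2: α=2, β=1; u≡7, v≡7 (mod 8); ε(u)ε(v)=1·1, αω(v)=2·0, βω(u)=1·0; sum ≡ 1  ⇒  -1.
(a,b)_∞: sgn(-2697)=−, sgn(10846)=+, so +1.
(a,b)_41: α=0, u≡18; β=2, v≡12 (mod 41); (18|41)=+1, (12|41)=-1; sign (−1)^0·+1^2·-1^0 = +1.
(a,b)_29: α=1, u≡23; β=1, v≡10 (mod 29); (23|29)=+1, (10|29)=-1; sign (−1)^0·+1^1·-1^1 = -1.
(a,b)_5: α=0, u≡2; β=-4, v≡4 (mod 5); (2|5)=-1, (4|5)=+1; sign (−1)^0·-1^-4·+1^0 = +1.
(a,b)_3: α=5, u≡1; β=-4, v≡1 (mod 3); (1|3)=+1, (1|3)=+1; sign (−1)^0·+1^-4·+1^5 = +1.
(-2697, 10846 / ℚ) ramifies at {2, 17, 29, 31}: a division algebra.

[2, 17, 29, 31]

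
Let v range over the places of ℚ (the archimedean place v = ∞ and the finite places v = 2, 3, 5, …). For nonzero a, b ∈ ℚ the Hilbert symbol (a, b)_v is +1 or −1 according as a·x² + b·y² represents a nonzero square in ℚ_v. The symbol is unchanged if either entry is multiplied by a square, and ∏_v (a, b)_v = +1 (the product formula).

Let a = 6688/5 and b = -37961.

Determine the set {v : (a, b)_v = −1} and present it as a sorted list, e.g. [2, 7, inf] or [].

Mod squares: a ≡ 2090, b ≡ -37961. Check v ∈ {∞, 2, 5, 7, 11, 17, 19, 29}.
v=17: a=17^0·(≡15), b=17^1·(≡11) mod 17; (15|17)=+1, (11|17)=-1; (−1)^{0·1·8}·(+1)^1·(-1)^0 = +1.
v=7: a=7^0·(≡2), b=7^1·(≡2) mod 7; (2|7)=+1, (2|7)=+1; (−1)^{0·1·3}·(+1)^1·(+1)^0 = +1.
v=5: a=5^-1·(≡3), b=5^0·(≡4) mod 5; (3|5)=-1, (4|5)=+1; (−1)^{-1·0·2}·(-1)^0·(+1)^-1 = +1.
v=∞: 2090 > 0 and -37961 < 0  ⇒  (a,b)_∞ = +1.
v=11: a=11^1·(≡5), b=11^1·(≡3) mod 11; (5|11)=+1, (3|11)=+1; (−1)^{1·1·5}·(+1)^1·(+1)^1 = -1.
v=19: a=19^1·(≡2), b=19^0·(≡1) mod 19; (2|19)=-1, (1|19)=+1; (−1)^{1·0·9}·(-1)^0·(+1)^1 = +1.
v=2: v_2(a)=5, v_2(b)=0; units ≡ 5, 7 (mod 8); ε·ε+αω+βω = 0·1+5·0+0·1 ≡ 0  ⇒  (a,b)_2 = +1.
v=29: a=29^0·(≡21), b=29^1·(≡25) mod 29; (21|29)=-1, (25|29)=+1; (−1)^{0·1·14}·(-1)^1·(+1)^0 = -1.
|Ram(2090, -37961)| = 2, even; anisotropic at {11, 29}.

[11, 29]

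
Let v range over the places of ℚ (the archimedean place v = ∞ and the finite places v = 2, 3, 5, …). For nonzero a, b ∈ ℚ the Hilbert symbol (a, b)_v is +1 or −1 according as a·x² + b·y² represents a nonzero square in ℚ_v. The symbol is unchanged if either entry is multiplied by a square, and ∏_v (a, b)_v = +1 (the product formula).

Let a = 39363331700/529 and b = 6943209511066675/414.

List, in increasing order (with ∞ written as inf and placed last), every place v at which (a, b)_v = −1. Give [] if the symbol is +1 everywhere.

[2, 7]

Mod squares: a ≡ 77, b ≡ 8602. Check v ∈ {∞, 2, 3, 5, 7, 11, 17, 19, 23}.
v=3: a=3^0·(≡2), b=3^-2·(≡1) mod 3; (2|3)=-1, (1|3)=+1; (−1)^{0·-2·1}·(-1)^-2·(+1)^0 = +1.
v=∞: 77 > 0 and 8602 > 0  ⇒  (a,b)_∞ = +1.
v=7: a=7^3·(≡2), b=7^6·(≡5) mod 7; (2|7)=+1, (5|7)=-1; (−1)^{3·6·3}·(+1)^6·(-1)^3 = -1.
v=17: a=17^2·(≡4), b=17^3·(≡2) mod 17; (4|17)=+1, (2|17)=+1; (−1)^{2·3·8}·(+1)^3·(+1)^2 = +1.
v=19: a=19^2·(≡9), b=19^2·(≡12) mod 19; (9|19)=+1, (12|19)=-1; (−1)^{2·2·9}·(+1)^2·(-1)^2 = +1.
v=23: a=23^-2·(≡8), b=23^-1·(≡8) mod 23; (8|23)=+1, (8|23)=+1; (−1)^{-2·-1·11}·(+1)^-1·(+1)^-2 = +1.
v=2: v_2(a)=2, v_2(b)=-1; units ≡ 5, 5 (mod 8); ε·ε+αω+βω = 0·0+2·1+-1·1 ≡ 1  ⇒  (a,b)_2 = -1.
v=5: a=5^2·(≡2), b=5^2·(≡3) mod 5; (2|5)=-1, (3|5)=-1; (−1)^{2·2·2}·(-1)^2·(-1)^2 = +1.
v=11: a=11^1·(≡10), b=11^3·(≡9) mod 11; (10|11)=-1, (9|11)=+1; (−1)^{1·3·5}·(-1)^3·(+1)^1 = +1.
Ram(77, 8602) = {2, 7}; no ℚ_2-point on the conic.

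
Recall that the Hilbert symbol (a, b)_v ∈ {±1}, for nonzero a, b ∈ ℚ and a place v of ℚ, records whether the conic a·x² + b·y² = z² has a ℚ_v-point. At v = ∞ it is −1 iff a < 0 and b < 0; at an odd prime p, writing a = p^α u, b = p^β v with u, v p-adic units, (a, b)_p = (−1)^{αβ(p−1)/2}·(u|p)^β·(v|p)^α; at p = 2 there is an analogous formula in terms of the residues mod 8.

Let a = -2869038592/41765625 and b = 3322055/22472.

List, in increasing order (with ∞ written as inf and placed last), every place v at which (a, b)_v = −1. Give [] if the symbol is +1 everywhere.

[17, 19]

(a, b) ≡ (-7854, 190) mod (ℚ^×)²; places V = {2, 3, 5, 7, 11, 17, 19, 31, 53, ∞}.
(a,b)_3: α=-5, u≡1; β=0, v≡1 (mod 3); (1|3)=+1, (1|3)=+1; sign (−1)^0·+1^0·+1^-5 = +1.
(a,b)_31: α=2, u≡2; β=0, v≡20 (mod 31); (2|31)=+1, (20|31)=+1; sign (−1)^0·+1^0·+1^2 = +1.
(a,b)_17: α=1, u≡6; β=2, v≡7 (mod 17); (6|17)=-1, (7|17)=-1; sign (−1)^0·-1^2·-1^1 = -1.
(a,b)_∞: sgn(-7854)=−, sgn(190)=+, so +1.
(a,b)_5: α=-6, u≡1; β=1, v≡3 (mod 5); (1|5)=+1, (3|5)=-1; sign (−1)^0·+1^1·-1^-6 = +1.
(a,b)_53: α=0, u≡46; β=-2, v≡35 (mod 53); (46|53)=+1, (35|53)=-1; sign (−1)^0·+1^-2·-1^0 = +1.
(a,b)_19: α=0, u≡15; β=1, v≡10 (mod 19); (15|19)=-1, (10|19)=-1; sign (−1)^0·-1^1·-1^0 = -1.
(a,b)_11: α=-1, u≡4; β=2, v≡1 (mod 11); (4|11)=+1, (1|11)=+1; sign (−1)^0·+1^2·+1^-1 = +1.
(a,b)_7: α=3, u≡6; β=0, v≡1 (mod 7); (6|7)=-1, (1|7)=+1; sign (−1)^0·-1^0·+1^3 = +1.
(a,b)_2: α=9, β=-3; u≡1, v≡7 (mod 8); ε(u)ε(v)=0·1, αω(v)=9·0, βω(u)=-3·0; sum ≡ 0  ⇒  +1.
(-7854, 190 / ℚ) ramifies at {17, 19}: a division algebra.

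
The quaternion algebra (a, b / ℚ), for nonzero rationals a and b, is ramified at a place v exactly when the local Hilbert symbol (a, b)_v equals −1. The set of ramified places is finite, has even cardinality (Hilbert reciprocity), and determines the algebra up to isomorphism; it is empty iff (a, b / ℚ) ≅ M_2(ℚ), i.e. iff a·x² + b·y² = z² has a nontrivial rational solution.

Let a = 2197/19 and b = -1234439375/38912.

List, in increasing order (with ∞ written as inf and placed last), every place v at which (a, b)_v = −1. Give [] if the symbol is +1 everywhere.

Mod squares: a ≡ 247, b ≡ -444106. Check v ∈ {∞, 2, 5, 13, 19, 29, 31}.
v=5: a=5^0·(≡3), b=5^4·(≡1) mod 5; (3|5)=-1, (1|5)=+1; (−1)^{0·4·2}·(-1)^4·(+1)^0 = +1.
v=29: a=29^0·(≡21), b=29^1·(≡11) mod 29; (21|29)=-1, (11|29)=-1; (−1)^{0·1·14}·(-1)^1·(-1)^0 = -1.
v=19: a=19^-1·(≡12), b=19^-1·(≡2) mod 19; (12|19)=-1, (2|19)=-1; (−1)^{-1·-1·9}·(-1)^-1·(-1)^-1 = -1.
v=∞: 247 > 0 and -444106 < 0  ⇒  (a,b)_∞ = +1.
v=31: a=31^0·(≡21), b=31^1·(≡12) mod 31; (21|31)=-1, (12|31)=-1; (−1)^{0·1·15}·(-1)^1·(-1)^0 = -1.
v=2: v_2(a)=0, v_2(b)=-11; units ≡ 7, 3 (mod 8); ε·ε+αω+βω = 1·1+0·1+-11·0 ≡ 1  ⇒  (a,b)_2 = -1.
v=13: a=13^3·(≡11), b=13^3·(≡8) mod 13; (11|13)=-1, (8|13)=-1; (−1)^{3·3·6}·(-1)^3·(-1)^3 = +1.
Ram(247, -444106) = {2, 19, 29, 31}; no ℚ_2-point on the conic.

[2, 19, 29, 31]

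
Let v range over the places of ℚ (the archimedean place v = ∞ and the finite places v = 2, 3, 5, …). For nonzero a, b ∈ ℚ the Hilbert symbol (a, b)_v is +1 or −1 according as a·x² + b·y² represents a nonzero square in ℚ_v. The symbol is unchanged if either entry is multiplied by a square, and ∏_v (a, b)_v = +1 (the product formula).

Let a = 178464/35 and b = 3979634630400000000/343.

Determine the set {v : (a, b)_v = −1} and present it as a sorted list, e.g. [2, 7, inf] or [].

[5, 7]

Mod squares: a ≡ 2310, b ≡ 273. Check v ∈ {∞, 2, 3, 5, 7, 11, 13}.
v=∞: 2310 > 0 and 273 > 0  ⇒  (a,b)_∞ = +1.
v=3: a=3^1·(≡2), b=3^3·(≡1) mod 3; (2|3)=-1, (1|3)=+1; (−1)^{1·3·1}·(-1)^3·(+1)^1 = +1.
v=13: a=13^2·(≡9), b=13^1·(≡7) mod 13; (9|13)=+1, (7|13)=-1; (−1)^{2·1·6}·(+1)^1·(-1)^2 = +1.
v=2: v_2(a)=5, v_2(b)=14; units ≡ 3, 1 (mod 8); ε·ε+αω+βω = 1·0+5·0+14·1 ≡ 0  ⇒  (a,b)_2 = +1.
v=11: a=11^1·(≡5), b=11^6·(≡1) mod 11; (5|11)=+1, (1|11)=+1; (−1)^{1·6·5}·(+1)^6·(+1)^1 = +1.
v=7: a=7^-1·(≡4), b=7^-3·(≡2) mod 7; (4|7)=+1, (2|7)=+1; (−1)^{-1·-3·3}·(+1)^-3·(+1)^-1 = -1.
v=5: a=5^-1·(≡2), b=5^8·(≡3) mod 5; (2|5)=-1, (3|5)=-1; (−1)^{-1·8·2}·(-1)^8·(-1)^-1 = -1.
|Ram(2310, 273)| = 2, even; anisotropic at {5, 7}.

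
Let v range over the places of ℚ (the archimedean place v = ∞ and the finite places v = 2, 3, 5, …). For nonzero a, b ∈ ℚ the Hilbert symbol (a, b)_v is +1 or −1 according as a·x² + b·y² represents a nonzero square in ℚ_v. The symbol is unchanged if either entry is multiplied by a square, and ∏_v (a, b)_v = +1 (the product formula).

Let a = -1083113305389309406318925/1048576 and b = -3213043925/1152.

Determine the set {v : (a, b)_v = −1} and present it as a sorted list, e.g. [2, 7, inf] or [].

Mod squares: a ≡ -2622893, b ≡ -5245786. Check v ∈ {∞, 2, 3, 5, 7, 13, 19, 37, 41}.
v=∞: -2622893 < 0 and -5245786 < 0  ⇒  (a,b)_∞ = -1.
v=5: a=5^2·(≡3), b=5^2·(≡4) mod 5; (3|5)=-1, (4|5)=+1; (−1)^{2·2·2}·(-1)^2·(+1)^2 = +1.
v=13: a=13^3·(≡1), b=13^1·(≡11) mod 13; (1|13)=+1, (11|13)=-1; (−1)^{3·1·6}·(+1)^1·(-1)^3 = -1.
v=19: a=19^3·(≡1), b=19^1·(≡10) mod 19; (1|19)=+1, (10|19)=-1; (−1)^{3·1·9}·(+1)^1·(-1)^3 = +1.
v=37: a=37^3·(≡9), b=37^1·(≡32) mod 37; (9|37)=+1, (32|37)=-1; (−1)^{3·1·18}·(+1)^1·(-1)^3 = -1.
v=7: a=7^7·(≡1), b=7^3·(≡4) mod 7; (1|7)=+1, (4|7)=+1; (−1)^{7·3·3}·(+1)^3·(+1)^7 = -1.
v=41: a=41^3·(≡17), b=41^1·(≡6) mod 41; (17|41)=-1, (6|41)=-1; (−1)^{3·1·20}·(-1)^1·(-1)^3 = +1.
v=2: v_2(a)=-20, v_2(b)=-7; units ≡ 3, 3 (mod 8); ε·ε+αω+βω = 1·1+-20·1+-7·1 ≡ 0  ⇒  (a,b)_2 = +1.
v=3: a=3^0·(≡1), b=3^-2·(≡2) mod 3; (1|3)=+1, (2|3)=-1; (−1)^{0·-2·1}·(+1)^-2·(-1)^0 = +1.
|Ram(-2622893, -5245786)| = 4, even; anisotropic at {7, 13, 37, ∞}.

[7, 13, 37, inf]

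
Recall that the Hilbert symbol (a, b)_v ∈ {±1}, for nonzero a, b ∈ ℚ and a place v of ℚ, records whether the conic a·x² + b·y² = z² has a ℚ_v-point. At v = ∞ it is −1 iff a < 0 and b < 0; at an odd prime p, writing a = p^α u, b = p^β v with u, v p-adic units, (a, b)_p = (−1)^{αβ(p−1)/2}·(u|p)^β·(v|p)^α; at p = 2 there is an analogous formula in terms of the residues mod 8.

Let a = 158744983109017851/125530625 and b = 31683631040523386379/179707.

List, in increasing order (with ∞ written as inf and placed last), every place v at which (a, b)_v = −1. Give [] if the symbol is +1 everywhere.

Mod squares: a ≡ 10659, b ≡ 211497. Check v ∈ {∞, 2, 3, 5, 7, 11, 13, 17, 19, 29, 31}.
v=3: a=3^13·(≡1), b=3^15·(≡2) mod 3; (1|3)=+1, (2|3)=-1; (−1)^{13·15·1}·(+1)^15·(-1)^13 = +1.
v=13: a=13^2·(≡4), b=13^3·(≡8) mod 13; (4|13)=+1, (8|13)=-1; (−1)^{2·3·6}·(+1)^3·(-1)^2 = +1.
v=17: a=17^1·(≡13), b=17^-1·(≡14) mod 17; (13|17)=+1, (14|17)=-1; (−1)^{1·-1·8}·(+1)^-1·(-1)^1 = -1.
v=31: a=31^-2·(≡23), b=31^-2·(≡21) mod 31; (23|31)=-1, (21|31)=-1; (−1)^{-2·-2·15}·(-1)^-2·(-1)^-2 = +1.
v=11: a=11^-1·(≡9), b=11^-1·(≡2) mod 11; (9|11)=+1, (2|11)=-1; (−1)^{-1·-1·5}·(+1)^-1·(-1)^-1 = +1.
v=5: a=5^-4·(≡4), b=5^0·(≡2) mod 5; (4|5)=+1, (2|5)=-1; (−1)^{-4·0·2}·(+1)^0·(-1)^-4 = +1.
v=∞: 10659 > 0 and 211497 > 0  ⇒  (a,b)_∞ = +1.
v=19: a=19^-1·(≡2), b=19^0·(≡8) mod 19; (2|19)=-1, (8|19)=-1; (−1)^{-1·0·9}·(-1)^0·(-1)^-1 = -1.
v=29: a=29^4·(≡5), b=29^5·(≡17) mod 29; (5|29)=+1, (17|29)=-1; (−1)^{4·5·14}·(+1)^5·(-1)^4 = +1.
v=2: v_2(a)=0, v_2(b)=0; units ≡ 3, 1 (mod 8); ε·ε+αω+βω = 1·0+0·0+0·1 ≡ 0  ⇒  (a,b)_2 = +1.
v=7: a=7^2·(≡3), b=7^2·(≡5) mod 7; (3|7)=-1, (5|7)=-1; (−1)^{2·2·3}·(-1)^2·(-1)^2 = +1.
|Ram(10659, 211497)| = 2, even; anisotropic at {17, 19}.

[17, 19]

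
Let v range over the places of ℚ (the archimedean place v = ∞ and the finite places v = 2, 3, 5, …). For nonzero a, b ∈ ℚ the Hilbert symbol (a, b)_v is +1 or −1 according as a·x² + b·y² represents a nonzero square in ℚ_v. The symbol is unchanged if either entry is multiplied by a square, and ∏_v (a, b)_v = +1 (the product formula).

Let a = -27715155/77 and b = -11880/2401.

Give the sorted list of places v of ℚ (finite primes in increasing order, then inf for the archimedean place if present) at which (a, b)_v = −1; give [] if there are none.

[5, 7, 13, inf]

(a, b) ≡ (-15015, -330) mod (ℚ^×)²; places V = {2, 3, 5, 7, 11, 13, 29, ∞}.
(a,b)_5: α=1, u≡2; β=1, v≡4 (mod 5); (2|5)=-1, (4|5)=+1; sign (−1)^0·-1^1·+1^1 = -1.
(a,b)_13: α=3, u≡5; β=0, v≡6 (mod 13); (5|13)=-1, (6|13)=-1; sign (−1)^0·-1^0·-1^3 = -1.
(a,b)_∞: sgn(-15015)=−, sgn(-330)=−, so -1.
(a,b)_11: α=-1, u≡7; β=1, v≡3 (mod 11); (7|11)=-1, (3|11)=+1; sign (−1)^1·-1^1·+1^-1 = +1.
(a,b)_2: α=0, β=3; u≡1, v≡3 (mod 8); ε(u)ε(v)=0·1, αω(v)=0·1, βω(u)=3·0; sum ≡ 0  ⇒  +1.
(a,b)_7: α=-1, u≡2; β=-4, v≡6 (mod 7); (2|7)=+1, (6|7)=-1; sign (−1)^0·+1^-4·-1^-1 = -1.
(a,b)_3: α=1, u≡2; β=3, v≡1 (mod 3); (2|3)=-1, (1|3)=+1; sign (−1)^1·-1^3·+1^1 = +1.
(a,b)_29: α=2, u≡4; β=0, v≡8 (mod 29); (4|29)=+1, (8|29)=-1; sign (−1)^0·+1^0·-1^2 = +1.
Ram(-15015, -330) = {5, 7, 13, ∞}; no ℚ_5-point on the conic.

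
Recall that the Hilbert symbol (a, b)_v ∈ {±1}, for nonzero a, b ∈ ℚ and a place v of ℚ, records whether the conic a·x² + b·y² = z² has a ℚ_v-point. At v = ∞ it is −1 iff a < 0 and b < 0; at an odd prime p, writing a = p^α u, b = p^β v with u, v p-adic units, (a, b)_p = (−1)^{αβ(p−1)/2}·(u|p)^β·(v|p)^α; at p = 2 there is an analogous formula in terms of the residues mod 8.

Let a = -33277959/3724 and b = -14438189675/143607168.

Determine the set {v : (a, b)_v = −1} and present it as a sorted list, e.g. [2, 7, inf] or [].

(a, b) ≡ (-46189, -58786) mod (ℚ^×)²; places V = {2, 3, 5, 7, 11, 13, 17, 19, 47, ∞}.
(a,b)_19: α=-1, u≡11; β=-1, v≡13 (mod 19); (11|19)=+1, (13|19)=-1; sign (−1)^1·+1^-1·-1^-1 = +1.
(a,b)_3: α=4, u≡2; β=-10, v≡2 (mod 3); (2|3)=-1, (2|3)=-1; sign (−1)^0·-1^-10·-1^4 = +1.
(a,b)_47: α=0, u≡27; β=2, v≡13 (mod 47); (27|47)=+1, (13|47)=-1; sign (−1)^0·+1^2·-1^0 = +1.
(a,b)_2: α=-2, β=-7; u≡3, v≡7 (mod 8); ε(u)ε(v)=1·1, αω(v)=-2·0, βω(u)=-7·1; sum ≡ 0  ⇒  +1.
(a,b)_7: α=-2, u≡1; β=1, v≡4 (mod 7); (1|7)=+1, (4|7)=+1; sign (−1)^0·+1^1·+1^-2 = +1.
(a,b)_17: α=1, u≡6; β=1, v≡11 (mod 17); (6|17)=-1, (11|17)=-1; sign (−1)^0·-1^1·-1^1 = +1.
(a,b)_13: α=3, u≡4; β=3, v≡8 (mod 13); (4|13)=+1, (8|13)=-1; sign (−1)^0·+1^3·-1^3 = -1.
(a,b)_5: α=0, u≡4; β=2, v≡1 (mod 5); (4|5)=+1, (1|5)=+1; sign (−1)^0·+1^2·+1^0 = +1.
(a,b)_11: α=1, u≡1; β=0, v≡3 (mod 11); (1|11)=+1, (3|11)=+1; sign (−1)^0·+1^0·+1^1 = +1.
(a,b)_∞: sgn(-46189)=−, sgn(-58786)=−, so -1.
Ram(-46189, -58786) = {13, ∞}; no ℚ_13-point on the conic.

[13, inf]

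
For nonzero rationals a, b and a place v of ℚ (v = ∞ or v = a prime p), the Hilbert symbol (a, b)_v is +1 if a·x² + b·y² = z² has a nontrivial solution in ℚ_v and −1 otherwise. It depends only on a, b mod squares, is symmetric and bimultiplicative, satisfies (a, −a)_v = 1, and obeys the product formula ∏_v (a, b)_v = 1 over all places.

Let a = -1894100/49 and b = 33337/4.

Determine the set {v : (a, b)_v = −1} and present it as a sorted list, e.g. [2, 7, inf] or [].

[13, 17, 31, 53]

(a, b) ≡ (-18941, 33337) mod (ℚ^×)²; places V = {2, 5, 7, 13, 17, 31, 37, 47, 53, ∞}.
(a,b)_31: α=1, u≡19; β=0, v≡3 (mod 31); (19|31)=+1, (3|31)=-1; sign (−1)^0·+1^0·-1^1 = -1.
(a,b)_2: α=2, β=-2; u≡3, v≡1 (mod 8); ε(u)ε(v)=1·0, αω(v)=2·0, βω(u)=-2·1; sum ≡ 0  ⇒  +1.
(a,b)_37: α=0, u≡25; β=1, v≡31 (mod 37); (25|37)=+1, (31|37)=-1; sign (−1)^0·+1^1·-1^0 = +1.
(a,b)_47: α=1, u≡13; β=0, v≡27 (mod 47); (13|47)=-1, (27|47)=+1; sign (−1)^0·-1^0·+1^1 = +1.
(a,b)_53: α=0, u≡23; β=1, v≡38 (mod 53); (23|53)=-1, (38|53)=+1; sign (−1)^0·-1^1·+1^0 = -1.
(a,b)_7: α=-2, u≡2; β=0, v≡6 (mod 7); (2|7)=+1, (6|7)=-1; sign (−1)^0·+1^0·-1^-2 = +1.
(a,b)_5: α=2, u≡4; β=0, v≡3 (mod 5); (4|5)=+1, (3|5)=-1; sign (−1)^0·+1^0·-1^2 = +1.
(a,b)_13: α=1, u≡3; β=0, v≡11 (mod 13); (3|13)=+1, (11|13)=-1; sign (−1)^0·+1^0·-1^1 = -1.
(a,b)_∞: sgn(-18941)=−, sgn(33337)=+, so +1.
(a,b)_17: α=0, u≡14; β=1, v≡10 (mod 17); (14|17)=-1, (10|17)=-1; sign (−1)^0·-1^1·-1^0 = -1.
|Ram(-18941, 33337)| = 4, even; anisotropic at {13, 17, 31, 53}.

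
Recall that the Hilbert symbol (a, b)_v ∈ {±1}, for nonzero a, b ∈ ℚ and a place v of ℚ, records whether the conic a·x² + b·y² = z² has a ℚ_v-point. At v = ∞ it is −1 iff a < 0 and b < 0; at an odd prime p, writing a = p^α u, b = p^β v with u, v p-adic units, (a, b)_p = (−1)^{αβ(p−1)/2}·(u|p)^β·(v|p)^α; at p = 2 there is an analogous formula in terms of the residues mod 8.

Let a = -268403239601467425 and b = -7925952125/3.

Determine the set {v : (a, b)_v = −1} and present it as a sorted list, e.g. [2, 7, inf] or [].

[5, 19, 31, inf]

Mod squares: a ≡ -273, b ≡ -114855. Check v ∈ {∞, 2, 3, 5, 7, 13, 19, 31}.
v=2: v_2(a)=0, v_2(b)=0; units ≡ 7, 1 (mod 8); ε·ε+αω+βω = 1·0+0·0+0·0 ≡ 0  ⇒  (a,b)_2 = +1.
v=5: a=5^2·(≡3), b=5^3·(≡1) mod 5; (3|5)=-1, (1|5)=+1; (−1)^{2·3·2}·(-1)^3·(+1)^2 = -1.
v=7: a=7^3·(≡6), b=7^2·(≡2) mod 7; (6|7)=-1, (2|7)=+1; (−1)^{3·2·3}·(-1)^2·(+1)^3 = +1.
v=∞: -273 < 0 and -114855 < 0  ⇒  (a,b)_∞ = -1.
v=19: a=19^2·(≡10), b=19^1·(≡6) mod 19; (10|19)=-1, (6|19)=+1; (−1)^{2·1·9}·(-1)^1·(+1)^2 = -1.
v=13: a=13^5·(≡5), b=13^3·(≡6) mod 13; (5|13)=-1, (6|13)=-1; (−1)^{5·3·6}·(-1)^3·(-1)^5 = +1.
v=31: a=31^2·(≡23), b=31^1·(≡22) mod 31; (23|31)=-1, (22|31)=-1; (−1)^{2·1·15}·(-1)^1·(-1)^2 = -1.
v=3: a=3^5·(≡2), b=3^-1·(≡1) mod 3; (2|3)=-1, (1|3)=+1; (−1)^{5·-1·1}·(-1)^-1·(+1)^5 = +1.
(-273, -114855 / ℚ) ramifies at {5, 19, 31, ∞}: a division algebra.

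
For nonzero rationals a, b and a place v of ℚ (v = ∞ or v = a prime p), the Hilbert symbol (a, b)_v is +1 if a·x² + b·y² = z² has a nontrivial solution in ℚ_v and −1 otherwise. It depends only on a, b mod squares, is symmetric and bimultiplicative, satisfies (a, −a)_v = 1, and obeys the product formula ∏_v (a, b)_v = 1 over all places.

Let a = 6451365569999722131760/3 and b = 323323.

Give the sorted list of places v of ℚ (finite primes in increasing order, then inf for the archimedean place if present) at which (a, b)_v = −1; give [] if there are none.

[5, 7, 11, 19]

Mod squares: a ≡ 21945, b ≡ 323323. Check v ∈ {∞, 2, 3, 5, 7, 11, 13, 17, 19, 23}.
v=19: a=19^3·(≡13), b=19^1·(≡12) mod 19; (13|19)=-1, (12|19)=-1; (−1)^{3·1·9}·(-1)^1·(-1)^3 = -1.
v=3: a=3^-1·(≡1), b=3^0·(≡1) mod 3; (1|3)=+1, (1|3)=+1; (−1)^{-1·0·1}·(+1)^0·(+1)^-1 = +1.
v=11: a=11^3·(≡9), b=11^1·(≡1) mod 11; (9|11)=+1, (1|11)=+1; (−1)^{3·1·5}·(+1)^1·(+1)^3 = -1.
v=23: a=23^2·(≡13), b=23^0·(≡12) mod 23; (13|23)=+1, (12|23)=+1; (−1)^{2·0·11}·(+1)^0·(+1)^2 = +1.
v=2: v_2(a)=4, v_2(b)=0; units ≡ 1, 3 (mod 8); ε·ε+αω+βω = 0·1+4·1+0·0 ≡ 0  ⇒  (a,b)_2 = +1.
v=7: a=7^1·(≡5), b=7^1·(≡3) mod 7; (5|7)=-1, (3|7)=-1; (−1)^{1·1·3}·(-1)^1·(-1)^1 = -1.
v=5: a=5^1·(≡4), b=5^0·(≡3) mod 5; (4|5)=+1, (3|5)=-1; (−1)^{1·0·2}·(+1)^0·(-1)^1 = -1.
v=17: a=17^4·(≡13), b=17^1·(≡13) mod 17; (13|17)=+1, (13|17)=+1; (−1)^{4·1·8}·(+1)^1·(+1)^4 = +1.
v=13: a=13^4·(≡1), b=13^1·(≡2) mod 13; (1|13)=+1, (2|13)=-1; (−1)^{4·1·6}·(+1)^1·(-1)^4 = +1.
v=∞: 21945 > 0 and 323323 > 0  ⇒  (a,b)_∞ = +1.
|Ram(21945, 323323)| = 4, even; anisotropic at {5, 7, 11, 19}.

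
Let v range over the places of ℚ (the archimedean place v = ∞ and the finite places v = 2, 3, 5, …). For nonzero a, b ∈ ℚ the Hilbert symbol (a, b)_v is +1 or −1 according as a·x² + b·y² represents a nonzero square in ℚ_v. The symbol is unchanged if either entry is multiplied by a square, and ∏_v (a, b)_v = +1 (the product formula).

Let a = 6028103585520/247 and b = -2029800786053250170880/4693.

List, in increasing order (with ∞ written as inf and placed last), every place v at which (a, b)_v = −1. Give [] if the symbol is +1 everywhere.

(a, b) ≡ (2582385, -183885) mod (ℚ^×)²; places V = {2, 3, 5, 13, 17, 19, 23, 29, 41, ∞}.
(a,b)_19: α=-1, u≡12; β=-2, v≡9 (mod 19); (12|19)=-1, (9|19)=+1; sign (−1)^0·-1^-2·+1^-1 = +1.
(a,b)_17: α=1, u≡10; β=2, v≡9 (mod 17); (10|17)=-1, (9|17)=+1; sign (−1)^0·-1^2·+1^1 = +1.
(a,b)_41: α=1, u≡1; β=1, v≡20 (mod 41); (1|41)=+1, (20|41)=+1; sign (−1)^0·+1^1·+1^1 = +1.
(a,b)_∞: sgn(2582385)=+, sgn(-183885)=−, so +1.
(a,b)_3: α=5, u≡2; β=5, v≡1 (mod 3); (2|3)=-1, (1|3)=+1; sign (−1)^1·-1^5·+1^5 = +1.
(a,b)_2: α=4, β=14; u≡1, v≡3 (mod 8); ε(u)ε(v)=0·1, αω(v)=4·1, βω(u)=14·0; sum ≡ 0  ⇒  +1.
(a,b)_23: α=2, u≡20; β=3, v≡12 (mod 23); (20|23)=-1, (12|23)=+1; sign (−1)^0·-1^3·+1^2 = -1.
(a,b)_5: α=1, u≡2; β=1, v≡3 (mod 5); (2|5)=-1, (3|5)=-1; sign (−1)^0·-1^1·-1^1 = +1.
(a,b)_13: α=-1, u≡7; β=-1, v≡12 (mod 13); (7|13)=-1, (12|13)=+1; sign (−1)^0·-1^-1·+1^-1 = -1.
(a,b)_29: α=2, u≡24; β=4, v≡24 (mod 29); (24|29)=+1, (24|29)=+1; sign (−1)^0·+1^4·+1^2 = +1.
(2582385, -183885 / ℚ) ramifies at {13, 23}: a division algebra.

[13, 23]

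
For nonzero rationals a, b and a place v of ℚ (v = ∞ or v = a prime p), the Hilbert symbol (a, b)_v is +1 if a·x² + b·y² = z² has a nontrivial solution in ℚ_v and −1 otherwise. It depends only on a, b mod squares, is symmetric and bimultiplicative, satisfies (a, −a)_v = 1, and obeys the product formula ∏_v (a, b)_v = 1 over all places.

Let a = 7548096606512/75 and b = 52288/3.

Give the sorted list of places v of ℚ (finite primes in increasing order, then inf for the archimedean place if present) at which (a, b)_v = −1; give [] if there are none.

[17, 29]

(a, b) ≡ (28883022729, 2451) mod (ℚ^×)²; places V = {2, 3, 5, 7, 11, 17, 19, 29, 41, 43, 53, ∞}.
(a,b)_29: α=1, u≡6; β=0, v≡10 (mod 29); (6|29)=+1, (10|29)=-1; sign (−1)^0·+1^0·-1^1 = -1.
(a,b)_41: α=1, u≡31; β=0, v≡18 (mod 41); (31|41)=+1, (18|41)=+1; sign (−1)^0·+1^0·+1^1 = +1.
(a,b)_2: α=4, β=6; u≡1, v≡3 (mod 8); ε(u)ε(v)=0·1, αω(v)=4·1, βω(u)=6·0; sum ≡ 0  ⇒  +1.
(a,b)_17: α=1, u≡1; β=0, v≡10 (mod 17); (1|17)=+1, (10|17)=-1; sign (−1)^0·+1^0·-1^1 = -1.
(a,b)_11: α=1, u≡10; β=0, v≡9 (mod 11); (10|11)=-1, (9|11)=+1; sign (−1)^0·-1^0·+1^1 = +1.
(a,b)_19: α=1, u≡6; β=1, v≡18 (mod 19); (6|19)=+1, (18|19)=-1; sign (−1)^1·+1^1·-1^1 = +1.
(a,b)_7: α=2, u≡2; β=0, v≡4 (mod 7); (2|7)=+1, (4|7)=+1; sign (−1)^0·+1^0·+1^2 = +1.
(a,b)_3: α=-1, u≡2; β=-1, v≡1 (mod 3); (2|3)=-1, (1|3)=+1; sign (−1)^1·-1^-1·+1^-1 = +1.
(a,b)_5: α=-2, u≡4; β=0, v≡1 (mod 5); (4|5)=+1, (1|5)=+1; sign (−1)^0·+1^0·+1^-2 = +1.
(a,b)_∞: sgn(28883022729)=+, sgn(2451)=+, so +1.
(a,b)_53: α=1, u≡18; β=0, v≡10 (mod 53); (18|53)=-1, (10|53)=+1; sign (−1)^0·-1^0·+1^1 = +1.
(a,b)_43: α=1, u≡19; β=1, v≡4 (mod 43); (19|43)=-1, (4|43)=+1; sign (−1)^1·-1^1·+1^1 = +1.
Ram(28883022729, 2451) = {17, 29}; no ℚ_17-point on the conic.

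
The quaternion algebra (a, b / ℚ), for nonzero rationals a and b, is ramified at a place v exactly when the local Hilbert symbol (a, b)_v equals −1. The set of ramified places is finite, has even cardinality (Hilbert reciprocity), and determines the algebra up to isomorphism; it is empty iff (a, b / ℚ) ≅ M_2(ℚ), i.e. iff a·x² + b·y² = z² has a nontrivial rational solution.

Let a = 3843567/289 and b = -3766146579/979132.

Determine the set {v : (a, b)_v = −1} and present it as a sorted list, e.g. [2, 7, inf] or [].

[2, 7]

(a, b) ≡ (7, -133) mod (ℚ^×)²; places V = {2, 3, 7, 11, 13, 17, 19, ∞}.
(a,b)_19: α=2, u≡16; β=5, v≡15 (mod 19); (16|19)=+1, (15|19)=-1; sign (−1)^0·+1^5·-1^2 = +1.
(a,b)_3: α=2, u≡1; β=2, v≡2 (mod 3); (1|3)=+1, (2|3)=-1; sign (−1)^0·+1^2·-1^2 = +1.
(a,b)_11: α=0, u≡8; β=-2, v≡2 (mod 11); (8|11)=-1, (2|11)=-1; sign (−1)^0·-1^-2·-1^0 = +1.
(a,b)_7: α=1, u≡4; β=-1, v≡4 (mod 7); (4|7)=+1, (4|7)=+1; sign (−1)^1·+1^-1·+1^1 = -1.
(a,b)_17: α=-2, u≡3; β=-2, v≡10 (mod 17); (3|17)=-1, (10|17)=-1; sign (−1)^0·-1^-2·-1^-2 = +1.
(a,b)_∞: sgn(7)=+, sgn(-133)=−, so +1.
(a,b)_2: α=0, β=-2; u≡7, v≡3 (mod 8); ε(u)ε(v)=1·1, αω(v)=0·1, βω(u)=-2·0; sum ≡ 1  ⇒  -1.
(a,b)_13: α=2, u≡2; β=2, v≡9 (mod 13); (2|13)=-1, (9|13)=+1; sign (−1)^0·-1^2·+1^2 = +1.
Ram(7, -133) = {2, 7}; no ℚ_2-point on the conic.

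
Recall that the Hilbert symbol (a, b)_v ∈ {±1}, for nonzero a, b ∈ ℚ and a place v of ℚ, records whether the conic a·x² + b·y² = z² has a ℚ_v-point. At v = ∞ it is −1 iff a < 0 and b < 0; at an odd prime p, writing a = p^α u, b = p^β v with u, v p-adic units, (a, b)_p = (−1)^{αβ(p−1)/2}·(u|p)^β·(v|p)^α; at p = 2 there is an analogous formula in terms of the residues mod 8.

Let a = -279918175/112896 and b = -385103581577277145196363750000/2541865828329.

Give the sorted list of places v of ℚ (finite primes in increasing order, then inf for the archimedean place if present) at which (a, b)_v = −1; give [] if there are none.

(a, b) ≡ (-38743, -24903419255) mod (ℚ^×)²; places V = {2, 3, 5, 7, 11, 13, 17, 29, 31, 43, 53, ∞}.
(a,b)_53: α=1, u≡40; β=3, v≡9 (mod 53); (40|53)=+1, (9|53)=+1; sign (−1)^0·+1^3·+1^1 = +1.
(a,b)_29: α=0, u≡25; β=3, v≡7 (mod 29); (25|29)=+1, (7|29)=+1; sign (−1)^0·+1^3·+1^0 = +1.
(a,b)_3: α=-2, u≡2; β=-26, v≡1 (mod 3); (2|3)=-1, (1|3)=+1; sign (−1)^0·-1^-26·+1^-2 = +1.
(a,b)_43: α=1, u≡39; β=3, v≡8 (mod 43); (39|43)=-1, (8|43)=-1; sign (−1)^1·-1^3·-1^1 = -1.
(a,b)_7: α=-2, u≡2; β=2, v≡3 (mod 7); (2|7)=+1, (3|7)=-1; sign (−1)^0·+1^2·-1^-2 = +1.
(a,b)_17: α=3, u≡8; β=3, v≡8 (mod 17); (8|17)=+1, (8|17)=+1; sign (−1)^0·+1^3·+1^3 = +1.
(a,b)_31: α=0, u≡8; β=1, v≡15 (mod 31); (8|31)=+1, (15|31)=-1; sign (−1)^0·+1^1·-1^0 = +1.
(a,b)_11: α=0, u≡8; β=1, v≡2 (mod 11); (8|11)=-1, (2|11)=-1; sign (−1)^0·-1^1·-1^0 = -1.
(a,b)_∞: sgn(-38743)=−, sgn(-24903419255)=−, so -1.
(a,b)_5: α=2, u≡3; β=7, v≡1 (mod 5); (3|5)=-1, (1|5)=+1; sign (−1)^0·-1^7·+1^2 = -1.
(a,b)_2: α=-8, β=4; u≡1, v≡1 (mod 8); ε(u)ε(v)=0·0, αω(v)=-8·0, βω(u)=4·0; sum ≡ 0  ⇒  +1.
(a,b)_13: α=0, u≡12; β=1, v≡11 (mod 13); (12|13)=+1, (11|13)=-1; sign (−1)^0·+1^1·-1^0 = +1.
|Ram(-38743, -24903419255)| = 4, even; anisotropic at {5, 11, 43, ∞}.

[5, 11, 43, inf]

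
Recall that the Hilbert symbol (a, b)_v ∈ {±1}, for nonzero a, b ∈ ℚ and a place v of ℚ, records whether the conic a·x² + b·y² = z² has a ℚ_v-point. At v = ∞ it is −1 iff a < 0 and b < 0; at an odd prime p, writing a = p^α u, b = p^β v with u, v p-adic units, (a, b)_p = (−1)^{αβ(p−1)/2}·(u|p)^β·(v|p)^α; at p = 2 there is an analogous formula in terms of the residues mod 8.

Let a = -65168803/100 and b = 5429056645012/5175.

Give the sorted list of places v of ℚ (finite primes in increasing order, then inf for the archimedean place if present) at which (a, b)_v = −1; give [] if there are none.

(a, b) ≡ (-180523, 465363899) mod (ℚ^×)²; places V = {2, 3, 5, 7, 11, 13, 17, 19, 23, 29, 37, 41, ∞}.
(a,b)_5: α=-2, u≡3; β=-2, v≡1 (mod 5); (3|5)=-1, (1|5)=+1; sign (−1)^0·-1^-2·+1^-2 = +1.
(a,b)_23: α=0, u≡8; β=-1, v≡7 (mod 23); (8|23)=+1, (7|23)=-1; sign (−1)^0·+1^-1·-1^0 = +1.
(a,b)_29: α=0, u≡2; β=1, v≡14 (mod 29); (2|29)=-1, (14|29)=-1; sign (−1)^0·-1^1·-1^0 = -1.
(a,b)_19: α=2, u≡3; β=0, v≡10 (mod 19); (3|19)=-1, (10|19)=-1; sign (−1)^0·-1^0·-1^2 = +1.
(a,b)_∞: sgn(-180523)=−, sgn(465363899)=+, so +1.
(a,b)_2: α=-2, β=2; u≡5, v≡3 (mod 8); ε(u)ε(v)=0·1, αω(v)=-2·1, βω(u)=2·1; sum ≡ 0  ⇒  +1.
(a,b)_41: α=1, u≡39; β=1, v≡15 (mod 41); (39|41)=+1, (15|41)=-1; sign (−1)^0·+1^1·-1^1 = -1.
(a,b)_11: α=0, u≡4; β=1, v≡8 (mod 11); (4|11)=+1, (8|11)=-1; sign (−1)^0·+1^1·-1^0 = +1.
(a,b)_3: α=0, u≡2; β=-2, v≡2 (mod 3); (2|3)=-1, (2|3)=-1; sign (−1)^0·-1^-2·-1^0 = +1.
(a,b)_17: α=1, u≡5; β=1, v≡11 (mod 17); (5|17)=-1, (11|17)=-1; sign (−1)^0·-1^1·-1^1 = +1.
(a,b)_7: α=1, u≡5; β=3, v≡5 (mod 7); (5|7)=-1, (5|7)=-1; sign (−1)^1·-1^3·-1^1 = -1.
(a,b)_13: α=0, u≡6; β=1, v≡8 (mod 13); (6|13)=-1, (8|13)=-1; sign (−1)^0·-1^1·-1^0 = -1.
(a,b)_37: α=1, u≡31; β=2, v≡33 (mod 37); (31|37)=-1, (33|37)=+1; sign (−1)^0·-1^2·+1^1 = +1.
Ram(-180523, 465363899) = {7, 13, 29, 41}; no ℚ_7-point on the conic.

[7, 13, 29, 41]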